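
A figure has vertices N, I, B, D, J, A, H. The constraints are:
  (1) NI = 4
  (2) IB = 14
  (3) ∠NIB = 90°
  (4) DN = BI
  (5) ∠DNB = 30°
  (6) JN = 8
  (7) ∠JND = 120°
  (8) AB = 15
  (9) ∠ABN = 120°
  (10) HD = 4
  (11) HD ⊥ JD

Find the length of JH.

From the given relations: DN = BI = 14.
Step 1: By the law of cosines on triangle JND: JD² = 8² + 14² − 2·8·14·cos(120°) = 372, so JD = 2·√93.
Step 2: By the law of cosines on triangle JDH: JH² = (2·√93)² + 4² − 2·2·√93·4·cos(90°) = 388, so JH = 2·√97.

Therefore, the length of JH = 2·√97.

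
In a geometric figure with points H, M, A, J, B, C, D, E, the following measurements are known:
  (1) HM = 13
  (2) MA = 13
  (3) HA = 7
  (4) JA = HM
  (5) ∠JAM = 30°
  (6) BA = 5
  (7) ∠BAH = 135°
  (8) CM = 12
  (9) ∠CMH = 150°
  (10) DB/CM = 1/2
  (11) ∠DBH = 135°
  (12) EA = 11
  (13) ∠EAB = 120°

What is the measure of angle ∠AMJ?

From the given relations: JA = HM = 13.
Step 1: By the law of cosines on triangle MAJ: MJ² = 13² + 13² − 2·13·13·cos(30°) = 45.28, so MJ ≈ 6.73.
Step 2: By the inverse law of cosines on triangle AMJ: cos(∠AMJ) = (13² + 6.73² − 13²) / (2·13·6.73) = 45.28/174.96 = 0.2588, so ∠AMJ = 75°.

Therefore, the measure of angle ∠AMJ = 75°.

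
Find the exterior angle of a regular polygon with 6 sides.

Each exterior angle of a regular n-gon is 360 / n.
For n = 6: 360 / 6 = 60 degrees.

60 degrees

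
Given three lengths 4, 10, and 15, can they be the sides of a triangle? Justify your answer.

No.
The triangle inequality is violated: 4 + 10 = 14 ≤ 15.
These lengths cannot form a triangle.

No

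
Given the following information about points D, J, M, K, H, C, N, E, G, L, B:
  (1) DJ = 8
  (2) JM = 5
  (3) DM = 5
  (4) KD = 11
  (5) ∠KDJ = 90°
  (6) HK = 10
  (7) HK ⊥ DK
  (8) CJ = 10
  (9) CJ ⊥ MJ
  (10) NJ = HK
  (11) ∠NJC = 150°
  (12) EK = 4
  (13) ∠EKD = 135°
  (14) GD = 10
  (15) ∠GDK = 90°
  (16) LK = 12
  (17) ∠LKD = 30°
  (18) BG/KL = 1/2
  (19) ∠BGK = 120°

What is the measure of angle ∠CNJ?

From the given relations: NJ = HK = 10.
Step 1: By the law of cosines on triangle NJC: NC² = 10² + 10² − 2·10·10·cos(150°) = 373.21, so NC ≈ 19.32.
Step 2: By the inverse law of cosines on triangle CNJ: cos(∠CNJ) = (19.32² + 10² − 10²) / (2·19.32·10) = 373.21/386.37 = 0.9659, so ∠CNJ = 15°.

Therefore, the measure of angle ∠CNJ = 15°.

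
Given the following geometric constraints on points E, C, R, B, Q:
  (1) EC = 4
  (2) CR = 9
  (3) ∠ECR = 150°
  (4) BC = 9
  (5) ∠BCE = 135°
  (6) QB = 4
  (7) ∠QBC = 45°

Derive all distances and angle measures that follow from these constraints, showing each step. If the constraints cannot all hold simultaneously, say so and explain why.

The constraints are consistent.

Step 1: From EC = 4, CR = 9, and ∠ECR = 150°, by the law of cosines:
  ER² = EC² + CR² - 2·EC·CR·cos(150°) = 16 + 81 + 62.35 = 159.4
  ER ≈ 12.62

Step 2: From EC = 4, CB = 9, and ∠ECB = 135°, by the law of cosines:
  EB² = EC² + CB² - 2·EC·CB·cos(135°) = 16 + 81 + 50.91 = 147.9
  EB ≈ 12.16

Step 3: From CB = 9, BQ = 4, and ∠CBQ = 45°, by the law of cosines:
  CQ² = CB² + BQ² - 2·CB·BQ·cos(45°) = 81 + 16 - 50.91 = 46.09
  CQ ≈ 6.79

Step 4: From EB = 12.16, EC = 4, BC = 9, by the inverse law of cosines:
  cos(∠BEC) = (EB² + EC² - BC²) / (2·EB·EC)
  ∠BEC = 31.55°

Step 5: From EC = 4, ER = 12.62, CR = 9, by the inverse law of cosines:
  cos(∠CER) = (EC² + ER² - CR²) / (2·EC·ER)
  ∠CER = 20.88°

Step 6: From CB = 9, CQ = 6.79, BQ = 4, by the inverse law of cosines:
  cos(∠BCQ) = (CB² + CQ² - BQ²) / (2·CB·CQ)
  ∠BCQ = 24.62°

Step 7: From RC = 9, RE = 12.62, CE = 4, by the inverse law of cosines:
  cos(∠CRE) = (RC² + RE² - CE²) / (2·RC·RE)
  ∠CRE = 9.12°

Step 8: From BC = 9, BE = 12.16, CE = 4, by the inverse law of cosines:
  cos(∠CBE) = (BC² + BE² - CE²) / (2·BC·BE)
  ∠CBE = 13.45°

Step 9: From QB = 4, QC = 6.79, BC = 9, by the inverse law of cosines:
  cos(∠BQC) = (QB² + QC² - BC²) / (2·QB·QC)
  ∠BQC = 110.38°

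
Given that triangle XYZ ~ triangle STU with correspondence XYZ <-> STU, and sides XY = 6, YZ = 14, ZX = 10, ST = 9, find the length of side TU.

k = 9/6 = 3/2. TU = 3/2 * 14 = 21.

21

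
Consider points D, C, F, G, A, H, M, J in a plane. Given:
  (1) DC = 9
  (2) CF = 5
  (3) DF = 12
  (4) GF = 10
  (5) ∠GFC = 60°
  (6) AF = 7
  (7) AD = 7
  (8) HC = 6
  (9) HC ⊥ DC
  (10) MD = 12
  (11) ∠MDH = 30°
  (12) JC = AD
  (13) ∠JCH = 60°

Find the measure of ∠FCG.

Step 1: By the law of cosines on triangle CFG: CG² = 5² + 10² − 2·5·10·cos(60°) = 75, so CG = 5·√3.
Step 2: By the inverse law of cosines on triangle FCG: cos(∠FCG) = (5² + (5·√3)² − 10²) / (2·5·5·√3) = 0/86.6 = 0, so ∠FCG = 90°.

Therefore, the measure of angle ∠FCG = 90°.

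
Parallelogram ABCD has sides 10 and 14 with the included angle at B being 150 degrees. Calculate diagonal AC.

The diagonal of a parallelogram can be found by treating two adjacent sides and the diagonal as a triangle.
Applying the law of cosines with sides 10, 14 and included angle 150°:
d^2 = 100 + 196 - 280*cos(150°) = 140*sqrt(3) + 296
d = 2*sqrt(35*sqrt(3) + 74)

2*sqrt(35*sqrt(3) + 74)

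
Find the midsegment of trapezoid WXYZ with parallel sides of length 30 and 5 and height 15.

The midsegment of a trapezoid = (base1 + base2) / 2
midsegment = (30 + 5) / 2
midsegment = 35 / 2
midsegment = 35/2

35/2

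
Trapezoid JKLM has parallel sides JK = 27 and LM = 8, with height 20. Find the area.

Area of a trapezoid = (base1 + base2) * height / 2
Area = (27 + 8) * 20 / 2
Area = 35 * 20 / 2
Area = 700 / 2
Area = 350

350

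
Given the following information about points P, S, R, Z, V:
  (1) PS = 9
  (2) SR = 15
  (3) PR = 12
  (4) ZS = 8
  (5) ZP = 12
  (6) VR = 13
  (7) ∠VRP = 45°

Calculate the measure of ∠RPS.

Step 1: By the inverse law of cosines on triangle RPS: cos(∠RPS) = (12² + 9² − 15²) / (2·12·9) = 0/216 = 0, so ∠RPS = 90°.

Therefore, the measure of angle ∠RPS = 90°.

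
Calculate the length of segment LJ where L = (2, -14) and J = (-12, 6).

d = sqrt((-12 - 2)^2 + (6 - -14)^2)
d = sqrt(-14^2 + 20^2)
d = sqrt(196 + 400)
d = sqrt(596) = 2*sqrt(149)

2*sqrt(149)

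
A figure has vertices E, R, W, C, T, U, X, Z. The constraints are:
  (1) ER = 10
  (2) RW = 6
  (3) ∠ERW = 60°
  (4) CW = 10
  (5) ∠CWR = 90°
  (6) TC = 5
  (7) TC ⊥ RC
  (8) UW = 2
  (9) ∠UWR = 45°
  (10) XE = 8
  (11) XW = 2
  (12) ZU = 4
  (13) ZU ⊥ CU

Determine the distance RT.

Step 1: By the law of cosines on triangle CWR: CR² = 10² + 6² − 2·10·6·cos(90°) = 136, so CR = 2·√34.
Step 2: By the law of cosines on triangle RCT: RT² = (2·√34)² + 5² − 2·2·√34·5·cos(90°) = 161, so RT = √161.

Therefore, the length of RT = √161.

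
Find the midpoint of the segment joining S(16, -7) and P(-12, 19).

The midpoint is the point halfway along the segment.
Move half the horizontal distance: 16 + (-12 - 16)/2 = 16 + -28/2 = 2
Move half the vertical distance: -7 + (19 - -7)/2 = -7 + 26/2 = 6
Midpoint = (2, 6)

(2, 6)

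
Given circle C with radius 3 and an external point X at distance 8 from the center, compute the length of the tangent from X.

The tangent, radius, and line from the external point to the center form a right triangle.
The right angle is where the tangent meets the radius.
By the Pythagorean theorem: tangent² + 3² = 8²
tangent² = 64 - 9 = 55
tangent = sqrt(55)

sqrt(55)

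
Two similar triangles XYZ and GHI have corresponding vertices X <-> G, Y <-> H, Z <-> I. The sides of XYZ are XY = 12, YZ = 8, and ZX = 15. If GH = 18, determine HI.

Similar triangles have proportional sides. Setting up the proportion:
GH / XY = HI / YZ
18 / 12 = HI / 8
HI = 8 * 18 / 12 = 12.

12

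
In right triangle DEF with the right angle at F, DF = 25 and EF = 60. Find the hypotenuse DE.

In a right triangle, the square of the hypotenuse equals the sum of the squares of the two legs.
The legs are 25 and 60, so the hypotenuse = sqrt(625 + 3600) = sqrt(4225) = 65.

65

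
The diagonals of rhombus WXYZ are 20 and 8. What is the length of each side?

The diagonals of a rhombus bisect each other at right angles.
Half-diagonals: 20/2 = 10 and 8/2 = 4
side = sqrt(10^2 + 4^2)
side = sqrt(100 + 16)
side = sqrt(116) = 2*sqrt(29)

2*sqrt(29)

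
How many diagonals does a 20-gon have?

Each of the 20 vertices connects to 17 non-adjacent vertices via diagonals.
Total connections = 20 × 17 = 340, but each diagonal is counted twice.
Number of diagonals = 340 / 2 = 170.

170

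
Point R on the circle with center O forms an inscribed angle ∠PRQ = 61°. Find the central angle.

The inscribed angle theorem states that a central angle is always twice any inscribed angle that subtends the same arc.
Since the inscribed angle is 61°, the central angle = 2 × 61° = 122°.

122°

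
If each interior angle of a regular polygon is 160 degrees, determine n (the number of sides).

The exterior angle is the supplement of the interior angle: 180 - 160 = 20 degrees.
Since the exterior angles of any convex polygon sum to 360 degrees, the number of sides is 360 / 20 = 18.

18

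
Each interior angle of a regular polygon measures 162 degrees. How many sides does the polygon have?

Each interior angle of a regular n-gon is (n - 2) * 180 / n.
Setting this equal to 162:
(n - 2) * 180 / n = 162
Each exterior angle = 180 - 162 = 18 degrees.
Since exterior angles sum to 360: n = 360 / 18 = 20.

20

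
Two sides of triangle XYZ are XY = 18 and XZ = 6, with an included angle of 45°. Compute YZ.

By the law of cosines: YZ^2 = XY^2 + XZ^2 - 2*XY*XZ*cos(X)
YZ^2 = 18^2 + 6^2 - 2*18*6*cos(45°)
YZ^2 = 324 + 36 - 216*(sqrt(2)/2)
YZ^2 = 360 - 108*sqrt(2)
YZ = 6*sqrt(10 - 3*sqrt(2))

6*sqrt(10 - 3*sqrt(2))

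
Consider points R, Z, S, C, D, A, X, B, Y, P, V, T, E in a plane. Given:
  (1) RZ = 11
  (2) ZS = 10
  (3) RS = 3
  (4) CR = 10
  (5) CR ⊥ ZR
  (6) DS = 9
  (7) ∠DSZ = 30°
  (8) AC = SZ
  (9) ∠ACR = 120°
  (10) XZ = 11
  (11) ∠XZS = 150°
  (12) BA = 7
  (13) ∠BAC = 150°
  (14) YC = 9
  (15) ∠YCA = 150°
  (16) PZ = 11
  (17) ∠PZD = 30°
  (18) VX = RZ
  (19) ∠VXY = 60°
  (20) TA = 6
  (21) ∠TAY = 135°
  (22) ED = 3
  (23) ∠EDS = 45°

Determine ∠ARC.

From the given relations: AC = SZ = 10.
Step 1: By the law of cosines on triangle RCA: RA² = 10² + 10² − 2·10·10·cos(120°) = 300, so RA = 10·√3.
Step 2: By the inverse law of cosines on triangle ARC: cos(∠ARC) = ((10·√3)² + 10² − 10²) / (2·10·√3·10) = 300/346.41 = 0.866, so ∠ARC = 30°.

Therefore, the measure of angle ∠ARC = 30°.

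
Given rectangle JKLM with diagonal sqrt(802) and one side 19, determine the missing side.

Using the Pythagorean theorem: d^2 = a^2 + b^2
b^2 = d^2 - a^2
b^2 = 802 - 361
b^2 = 441
b = sqrt(441) = 21

21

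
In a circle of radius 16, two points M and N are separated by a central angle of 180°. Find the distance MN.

Drop a perpendicular from the center to the chord, bisecting both the chord and the central angle.
Each half-chord = r sin(θ/2) = 16 sin(90°).
The full chord = 2 × 16 × sin(90°) = 32.

32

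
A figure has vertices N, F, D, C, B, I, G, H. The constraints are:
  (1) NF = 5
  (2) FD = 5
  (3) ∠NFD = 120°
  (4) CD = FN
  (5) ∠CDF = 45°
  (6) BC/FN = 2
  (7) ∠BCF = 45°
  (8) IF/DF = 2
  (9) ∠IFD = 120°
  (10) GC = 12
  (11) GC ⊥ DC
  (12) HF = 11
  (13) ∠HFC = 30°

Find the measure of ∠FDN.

Step 1: By the law of cosines on triangle DFN: DN² = 5² + 5² − 2·5·5·cos(120°) = 75, so DN = 5·√3.
Step 2: By the inverse law of cosines on triangle FDN: cos(∠FDN) = (5² + (5·√3)² − 5²) / (2·5·5·√3) = 75/86.6 = 0.866, so ∠FDN = 30°.

Therefore, the measure of angle ∠FDN = 30°.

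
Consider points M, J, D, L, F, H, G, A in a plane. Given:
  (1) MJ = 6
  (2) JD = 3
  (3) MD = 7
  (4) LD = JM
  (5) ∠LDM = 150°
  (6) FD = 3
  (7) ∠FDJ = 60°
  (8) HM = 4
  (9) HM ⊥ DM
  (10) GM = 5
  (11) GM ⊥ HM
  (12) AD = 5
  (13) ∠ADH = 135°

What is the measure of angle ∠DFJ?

Step 1: By the law of cosines on triangle FDJ: FJ² = 3² + 3² − 2·3·3·cos(60°) = 9, so FJ = 3.
Step 2: By the inverse law of cosines on triangle DFJ: cos(∠DFJ) = (3² + 3² − 3²) / (2·3·3) = 9/18 = 0.5, so ∠DFJ = 60°.

Therefore, the measure of angle ∠DFJ = 60°.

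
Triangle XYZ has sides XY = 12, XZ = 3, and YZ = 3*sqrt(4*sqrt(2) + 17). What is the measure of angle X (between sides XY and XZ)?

cos(X) = (12² + 3² - (3*sqrt(4*sqrt(2) + 17))²) / (2 × 12 × 3) = -sqrt(2)/2, so X = arccos(-sqrt(2)/2) = 135°.

135°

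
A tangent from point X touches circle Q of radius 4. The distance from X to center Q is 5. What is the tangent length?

Let T be the point of tangency. Then QT ⊥ XT (radius ⊥ tangent).
In right triangle QTX: QX² = QT² + XT²
5² = 4² + XT²
XT² = 9, XT = 3

3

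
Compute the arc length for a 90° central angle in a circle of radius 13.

The full circumference is 2πr = 2π(13) = 26*pi.
The arc spans 90° out of 360°, which is a fraction of 1/4.
Arc length = 26*pi × 1/4 = 13*pi/2.

13*pi/2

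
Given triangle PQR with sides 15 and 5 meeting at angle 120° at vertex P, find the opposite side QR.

Law of cosines: QR^2 = 15^2 + 5^2 - 2(15)(5)cos(120°) = 325, so QR = 5*sqrt(13).

5*sqrt(13)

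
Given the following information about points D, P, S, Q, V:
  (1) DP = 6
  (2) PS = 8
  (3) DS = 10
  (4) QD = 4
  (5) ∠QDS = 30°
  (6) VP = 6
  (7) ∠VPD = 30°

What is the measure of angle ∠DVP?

Step 1: By the law of cosines on triangle VPD: VD² = 6² + 6² − 2·6·6·cos(30°) = 9.65, so VD ≈ 3.11.
Step 2: By the inverse law of cosines on triangle DVP: cos(∠DVP) = (3.11² + 6² − 6²) / (2·3.11·6) = 9.65/37.27 = 0.2588, so ∠DVP = 75°.

Therefore, the measure of angle ∠DVP = 75°.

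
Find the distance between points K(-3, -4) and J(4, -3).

d = sqrt((4 - -3)^2 + (-3 - -4)^2)
d = sqrt(7^2 + 1^2)
d = sqrt(49 + 1)
d = sqrt(50) = 5*sqrt(2)

5*sqrt(2)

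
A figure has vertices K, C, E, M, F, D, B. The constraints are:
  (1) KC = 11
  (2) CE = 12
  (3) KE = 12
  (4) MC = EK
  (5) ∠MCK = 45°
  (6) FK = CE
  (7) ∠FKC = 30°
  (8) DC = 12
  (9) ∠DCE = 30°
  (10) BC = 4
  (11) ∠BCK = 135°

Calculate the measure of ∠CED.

Step 1: By the law of cosines on triangle ECD: ED² = 12² + 12² − 2·12·12·cos(30°) = 38.58, so ED ≈ 6.21.
Step 2: By the inverse law of cosines on triangle CED: cos(∠CED) = (12² + 6.21² − 12²) / (2·12·6.21) = 38.58/149.08 = 0.2588, so ∠CED = 75°.

Therefore, the measure of angle ∠CED = 75°.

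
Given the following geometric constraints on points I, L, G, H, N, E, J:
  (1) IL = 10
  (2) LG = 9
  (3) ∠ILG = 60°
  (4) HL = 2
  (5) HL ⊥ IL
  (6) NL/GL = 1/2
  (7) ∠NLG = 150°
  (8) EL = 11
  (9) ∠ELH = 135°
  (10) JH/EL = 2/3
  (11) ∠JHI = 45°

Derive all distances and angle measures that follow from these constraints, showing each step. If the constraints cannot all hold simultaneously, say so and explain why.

The constraints are consistent.

From the given relations:
  NL = 1/2·GL = 1/2·9 ≈ 4.5
  JH = 2/3·EL = 2/3·11 ≈ 7.33

Step 1: From IL = 10, LG = 9, and ∠ILG = 60°, by the law of cosines:
  IG² = IL² + LG² - 2·IL·LG·cos(60°) = 100 + 81 - 90 = 91
  IG = √91

Step 2: From IL = 10, LH = 2, and ∠ILH = 90°, by the law of cosines:
  IH² = IL² + LH² - 2·IL·LH·cos(90°) = 100 + 4 - 0 = 104
  IH = 2·√26

Step 3: From GL = 9, LN = 4.5, and ∠GLN = 150°, by the law of cosines:
  GN² = GL² + LN² - 2·GL·LN·cos(150°) = 81 + 20.25 + 70.15 = 171.4
  GN ≈ 13.09

Step 4: From HL = 2, LE = 11, and ∠HLE = 135°, by the law of cosines:
  HE² = HL² + LE² - 2·HL·LE·cos(135°) = 4 + 121 + 31.11 = 156.1
  HE ≈ 12.49

Step 5: From IH = 2·√26, HJ = 7.33, and ∠IHJ = 45°, by the law of cosines:
  IJ² = IH² + HJ² - 2·IH·HJ·cos(45°) = 104 + 53.78 - 105.8 = 52.01
  IJ ≈ 7.21

Step 6: From IG = √91, IL = 10, GL = 9, by the inverse law of cosines:
  cos(∠GIL) = (IG² + IL² - GL²) / (2·IG·IL)
  ∠GIL = 54.79°

Step 7: From IH = 2·√26, IL = 10, HL = 2, by the inverse law of cosines:
  cos(∠HIL) = (IH² + IL² - HL²) / (2·IH·IL)
  ∠HIL = 11.31°

Step 8: From GI = √91, GL = 9, IL = 10, by the inverse law of cosines:
  cos(∠IGL) = (GI² + GL² - IL²) / (2·GI·GL)
  ∠IGL = 65.21°

Step 9: From GL = 9, GN = 13.09, LN = 4.5, by the inverse law of cosines:
  cos(∠LGN) = (GL² + GN² - LN²) / (2·GL·GN)
  ∠LGN = 9.9°

Step 10: From HE = 12.49, HL = 2, EL = 11, by the inverse law of cosines:
  cos(∠EHL) = (HE² + HL² - EL²) / (2·HE·HL)
  ∠EHL = 38.5°

Step 11: From HI = 2·√26, HL = 2, IL = 10, by the inverse law of cosines:
  cos(∠IHL) = (HI² + HL² - IL²) / (2·HI·HL)
  ∠IHL = 78.69°

Step 12: From NG = 13.09, NL = 4.5, GL = 9, by the inverse law of cosines:
  cos(∠GNL) = (NG² + NL² - GL²) / (2·NG·NL)
  ∠GNL = 20.1°

Step 13: From EH = 12.49, EL = 11, HL = 2, by the inverse law of cosines:
  cos(∠HEL) = (EH² + EL² - HL²) / (2·EH·EL)
  ∠HEL = 6.5°

Step 14: From IH = 2·√26, IJ = 7.21, HJ = 7.33, by the inverse law of cosines:
  cos(∠HIJ) = (IH² + IJ² - HJ²) / (2·IH·IJ)
  ∠HIJ = 45.97°

Step 15: From JH = 7.33, JI = 7.21, HI = 2·√26, by the inverse law of cosines:
  cos(∠HJI) = (JH² + JI² - HI²) / (2·JH·JI)
  ∠HJI = 89.03°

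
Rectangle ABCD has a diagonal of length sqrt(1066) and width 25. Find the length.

Using the Pythagorean theorem: d^2 = a^2 + b^2
b^2 = d^2 - a^2
b^2 = 1066 - 625
b^2 = 441
b = sqrt(441) = 21

21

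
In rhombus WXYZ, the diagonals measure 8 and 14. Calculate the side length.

In a rhombus, the diagonals bisect each other perpendicularly, creating four congruent right triangles.
Each triangle has legs 4 (half of 8) and 7 (half of 14).
The hypotenuse of each right triangle is a side of the rhombus:
side = sqrt(4^2 + 7^2) = sqrt(65)

sqrt(65)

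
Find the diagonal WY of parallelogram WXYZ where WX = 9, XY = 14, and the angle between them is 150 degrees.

The diagonal of a parallelogram can be found by treating two adjacent sides and the diagonal as a triangle.
Applying the law of cosines with sides 9, 14 and included angle 150°:
d^2 = 81 + 196 - 252*cos(150°) = 126*sqrt(3) + 277
d = sqrt(126*sqrt(3) + 277)

sqrt(126*sqrt(3) + 277)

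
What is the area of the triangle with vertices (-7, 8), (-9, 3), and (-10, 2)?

Shoelace: Area = (1/2)|-7(3-2) + -9(2-8) + -10(8-3)| = (1/2)(3) = 3/2

3/2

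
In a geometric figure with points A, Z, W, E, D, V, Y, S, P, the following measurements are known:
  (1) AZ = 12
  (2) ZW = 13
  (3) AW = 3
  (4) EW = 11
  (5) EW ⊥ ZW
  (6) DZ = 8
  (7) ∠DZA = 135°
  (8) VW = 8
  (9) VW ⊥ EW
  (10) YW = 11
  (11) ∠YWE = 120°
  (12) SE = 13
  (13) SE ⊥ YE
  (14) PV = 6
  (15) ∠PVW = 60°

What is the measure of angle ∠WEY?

Step 1: By the law of cosines on triangle EWY: EY² = 11² + 11² − 2·11·11·cos(120°) = 363, so EY = 11·√3.
Step 2: By the inverse law of cosines on triangle WEY: cos(∠WEY) = (11² + (11·√3)² − 11²) / (2·11·11·√3) = 363/419.16 = 0.866, so ∠WEY = 30°.

Therefore, the measure of angle ∠WEY = 30°.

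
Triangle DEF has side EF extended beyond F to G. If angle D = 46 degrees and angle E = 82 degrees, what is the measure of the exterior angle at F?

Exterior angle = 46 + 82 = 128 degrees (exterior angle theorem).

128 degrees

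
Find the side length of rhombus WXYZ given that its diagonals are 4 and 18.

In a rhombus, the diagonals bisect each other perpendicularly, creating four congruent right triangles.
Each triangle has legs 2 (half of 4) and 9 (half of 18).
The hypotenuse of each right triangle is a side of the rhombus:
side = sqrt(2^2 + 9^2) = sqrt(85)

sqrt(85)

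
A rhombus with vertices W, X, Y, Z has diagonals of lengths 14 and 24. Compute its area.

Area = (14 * 24) / 2 = 336 / 2 = 168

168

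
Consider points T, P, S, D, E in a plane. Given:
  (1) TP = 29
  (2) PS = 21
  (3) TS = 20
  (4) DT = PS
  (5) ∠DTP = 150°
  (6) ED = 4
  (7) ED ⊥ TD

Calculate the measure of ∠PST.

Step 1: By the inverse law of cosines on triangle PST: cos(∠PST) = (21² + 20² − 29²) / (2·21·20) = 0/840 = 0, so ∠PST = 90°.

Therefore, the measure of angle ∠PST = 90°.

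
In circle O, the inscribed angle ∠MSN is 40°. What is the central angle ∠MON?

By the inscribed angle theorem, the central angle is twice the inscribed angle.
Central angle = 2 × 40° = 80°

80°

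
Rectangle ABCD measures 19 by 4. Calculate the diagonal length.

A rectangle's diagonal splits it into two right triangles, with the diagonal as the hypotenuse.
By the Pythagorean theorem, d^2 = 19^2 + 4^2 = 377.
Therefore d = sqrt(377).

sqrt(377)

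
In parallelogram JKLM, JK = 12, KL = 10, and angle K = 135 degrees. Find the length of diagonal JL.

Law of cosines: d^2 = 12^2 + 10^2 - 2(12)(10)cos(135°) = 120*sqrt(2) + 244, so d = 2*sqrt(30*sqrt(2) + 61).

2*sqrt(30*sqrt(2) + 61)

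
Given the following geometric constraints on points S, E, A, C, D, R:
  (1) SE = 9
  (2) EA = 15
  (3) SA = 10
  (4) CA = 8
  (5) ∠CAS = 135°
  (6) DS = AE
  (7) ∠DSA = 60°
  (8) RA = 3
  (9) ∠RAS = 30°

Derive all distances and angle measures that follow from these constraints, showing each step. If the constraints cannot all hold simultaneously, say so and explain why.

The constraints are consistent.

From the given relations:
  DS = AE = 15

Step 1: From SA = 10, AC = 8, and ∠SAC = 135°, by the law of cosines:
  SC² = SA² + AC² - 2·SA·AC·cos(135°) = 100 + 64 + 113.1 = 277.1
  SC ≈ 16.65

Step 2: From SA = 10, AR = 3, and ∠SAR = 30°, by the law of cosines:
  SR² = SA² + AR² - 2·SA·AR·cos(30°) = 100 + 9 - 51.96 = 57.04
  SR ≈ 7.55

Step 3: From AS = 10, SD = 15, and ∠ASD = 60°, by the law of cosines:
  AD² = AS² + SD² - 2·AS·SD·cos(60°) = 100 + 225 - 150 = 175
  AD = 5·√7

Step 4: From SA = 10, SE = 9, AE = 15, by the inverse law of cosines:
  cos(∠ASE) = (SA² + SE² - AE²) / (2·SA·SE)
  ∠ASE = 104.15°

Step 5: From EA = 15, ES = 9, AS = 10, by the inverse law of cosines:
  cos(∠AES) = (EA² + ES² - AS²) / (2·EA·ES)
  ∠AES = 40.27°

Step 6: From AE = 15, AS = 10, ES = 9, by the inverse law of cosines:
  cos(∠EAS) = (AE² + AS² - ES²) / (2·AE·AS)
  ∠EAS = 35.58°

Step 7: From SA = 10, SC = 16.65, AC = 8, by the inverse law of cosines:
  cos(∠ASC) = (SA² + SC² - AC²) / (2·SA·SC)
  ∠ASC = 19.86°

Step 8: From SA = 10, SR = 7.55, AR = 3, by the inverse law of cosines:
  cos(∠ASR) = (SA² + SR² - AR²) / (2·SA·SR)
  ∠ASR = 11.46°

Step 9: From AD = 5·√7, AS = 10, DS = 15, by the inverse law of cosines:
  cos(∠DAS) = (AD² + AS² - DS²) / (2·AD·AS)
  ∠DAS = 79.11°

Step 10: From CA = 8, CS = 16.65, AS = 10, by the inverse law of cosines:
  cos(∠ACS) = (CA² + CS² - AS²) / (2·CA·CS)
  ∠ACS = 25.14°

Step 11: From DA = 5·√7, DS = 15, AS = 10, by the inverse law of cosines:
  cos(∠ADS) = (DA² + DS² - AS²) / (2·DA·DS)
  ∠ADS = 40.89°

Step 12: From RA = 3, RS = 7.55, AS = 10, by the inverse law of cosines:
  cos(∠ARS) = (RA² + RS² - AS²) / (2·RA·RS)
  ∠ARS = 138.54°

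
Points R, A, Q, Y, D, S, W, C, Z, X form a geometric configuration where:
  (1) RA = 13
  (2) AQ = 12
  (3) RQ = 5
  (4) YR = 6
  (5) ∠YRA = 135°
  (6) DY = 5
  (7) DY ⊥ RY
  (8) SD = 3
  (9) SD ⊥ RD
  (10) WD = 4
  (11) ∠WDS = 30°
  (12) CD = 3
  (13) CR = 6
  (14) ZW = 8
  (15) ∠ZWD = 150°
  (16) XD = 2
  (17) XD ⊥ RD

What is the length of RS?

Step 1: By the law of cosines on triangle DYR: DR² = 5² + 6² − 2·5·6·cos(90°) = 61, so DR = √61.
Step 2: By the law of cosines on triangle RDS: RS² = √61² + 3² − 2·√61·3·cos(90°) = 70, so RS = √70.

Therefore, the length of RS = √70.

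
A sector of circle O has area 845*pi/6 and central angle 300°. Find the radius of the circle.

The sector covers 300°/360° = 5/6 of the full circle.
Full circle area = 845*pi/6 / 5/6 = 169*pi.
Since full area = πr², we get r² = 169*pi/π = 169, so r = 13.

13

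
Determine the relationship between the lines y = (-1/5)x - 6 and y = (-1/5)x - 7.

Slope of line 1: m1 = -1/5
Slope of line 2: m2 = -1/5
Since m1 = m2 = -1/5, the lines are parallel.

Parallel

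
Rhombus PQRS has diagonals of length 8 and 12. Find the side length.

The diagonals of a rhombus bisect each other at right angles.
Half-diagonals: 8/2 = 4 and 12/2 = 6
side = sqrt(4^2 + 6^2)
side = sqrt(16 + 36)
side = sqrt(52) = 2*sqrt(13)

2*sqrt(13)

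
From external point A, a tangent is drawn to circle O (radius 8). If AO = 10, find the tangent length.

Let T be the point of tangency. Then OT ⊥ AT (radius ⊥ tangent).
In right triangle OTA: OA² = OT² + AT²
10² = 8² + AT²
AT² = 36, AT = 6

6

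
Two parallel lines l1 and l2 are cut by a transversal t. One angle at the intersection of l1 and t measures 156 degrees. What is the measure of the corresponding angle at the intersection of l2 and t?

Corresponding angles formed by parallel lines and a transversal are equal.
The given angle is 156 degrees.
The corresponding angle = 156 degrees.

156 degrees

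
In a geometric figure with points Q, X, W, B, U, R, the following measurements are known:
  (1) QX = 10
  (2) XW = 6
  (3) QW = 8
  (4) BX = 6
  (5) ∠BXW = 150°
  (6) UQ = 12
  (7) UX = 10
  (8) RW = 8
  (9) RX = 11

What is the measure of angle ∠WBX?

Step 1: By the law of cosines on triangle BXW: BW² = 6² + 6² − 2·6·6·cos(150°) = 134.35, so BW ≈ 11.59.
Step 2: By the inverse law of cosines on triangle WBX: cos(∠WBX) = (11.59² + 6² − 6²) / (2·11.59·6) = 134.35/139.09 = 0.9659, so ∠WBX = 15°.

Therefore, the measure of angle ∠WBX = 15°.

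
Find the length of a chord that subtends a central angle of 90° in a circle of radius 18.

Chord length = 2r sin(θ/2)
= 2 × 18 × sin(90°/2)
= 2 × 18 × sin(45°)
= 18*sqrt(2)

18*sqrt(2)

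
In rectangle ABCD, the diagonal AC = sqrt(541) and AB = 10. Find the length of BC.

b = sqrt(d^2 - a^2) = sqrt(541 - 100) = sqrt(441) = 21

21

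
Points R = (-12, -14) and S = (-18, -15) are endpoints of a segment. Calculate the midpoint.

The midpoint is the point halfway along the segment.
Move half the horizontal distance: -12 + (-18 - -12)/2 = -12 + -6/2 = -15
Move half the vertical distance: -14 + (-15 - -14)/2 = -14 + -1/2 = -29/2
Midpoint = (-15, -29/2)

(-15, -29/2)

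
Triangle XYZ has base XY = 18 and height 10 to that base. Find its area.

A triangle's area is half the area of a rectangle with the same base and height.
Area = (1/2) * 18 * 10 = 90.

90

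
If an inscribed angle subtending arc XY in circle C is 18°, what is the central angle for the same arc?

Central angle = 2 × 18° = 36° (inscribed angle theorem).

36°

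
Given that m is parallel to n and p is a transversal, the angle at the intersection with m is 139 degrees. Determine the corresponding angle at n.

Corresponding angles are equal: 139 degrees.

139 degrees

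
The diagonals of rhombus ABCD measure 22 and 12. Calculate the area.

The diagonals of a rhombus divide it into four right triangles.
Each triangle has legs 22/ 2 = 11 and 12/2 = 6, so each has area (1/2)*11*6 = 33.
Four such triangles give total area = (d1 * d2) / 2 = 132.

132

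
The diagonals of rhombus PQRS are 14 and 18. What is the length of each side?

Half-diagonals are 7 and 9. side = sqrt(7^2 + 9^2) = sqrt(130)

sqrt(130)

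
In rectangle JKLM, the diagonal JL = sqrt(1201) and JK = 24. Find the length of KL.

The diagonal of a rectangle forms a right triangle with the two sides.
Rearranging the Pythagorean theorem: missing side = sqrt(d^2 - known^2).
= sqrt(1201 - 576) = sqrt(625) = 25.

25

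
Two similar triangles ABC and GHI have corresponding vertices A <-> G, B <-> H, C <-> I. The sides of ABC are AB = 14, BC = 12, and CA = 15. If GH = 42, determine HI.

Similar triangles have proportional sides. Setting up the proportion:
GH / AB = HI / BC
42 / 14 = HI / 12
HI = 12 * 42 / 14 = 36.

36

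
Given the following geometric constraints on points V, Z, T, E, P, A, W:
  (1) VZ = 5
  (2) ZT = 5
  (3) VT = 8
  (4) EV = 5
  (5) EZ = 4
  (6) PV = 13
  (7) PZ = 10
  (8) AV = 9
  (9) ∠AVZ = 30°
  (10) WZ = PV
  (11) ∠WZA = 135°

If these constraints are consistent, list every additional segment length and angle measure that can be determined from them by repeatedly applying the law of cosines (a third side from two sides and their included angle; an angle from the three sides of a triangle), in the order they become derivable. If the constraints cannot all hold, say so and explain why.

The constraints are consistent. Derivable facts, in order:
After 1 step:
- ZA ≈ 5.3
- ∠EVZ = 47.16°
- ∠EZV = 66.42°
- ∠PVZ = 43.69°
- ∠PZV = 116.1°
- ∠TVZ = 36.87°
- ∠TZV = 106.26°
- ∠VEZ = 66.42°
- ∠VPZ = 20.21°
- ∠VTZ = 36.87°
After 2 steps:
- AW ≈ 17.16
- ∠AZV = 121.84°
- ∠VAZ = 28.16°
After 3 steps:
- ∠AWZ = 12.61°
- ∠WAZ = 32.39°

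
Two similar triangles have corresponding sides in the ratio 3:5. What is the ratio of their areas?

Area ratio = (side ratio)^2 = (3/5)^2 = 9:25.

9:25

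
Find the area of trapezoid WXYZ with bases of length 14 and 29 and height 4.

Area = (14 + 29) * 4 / 2 = 172 / 2 = 86

86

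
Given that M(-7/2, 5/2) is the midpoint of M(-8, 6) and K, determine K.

Using the midpoint formula: M = ((x1 + x2)/2, (y1 + y2)/2)
We know M = (-7/2, 5/2) and M = (-8, 6)
For x: -7/2 = (-8 + x2)/2, so x2 = 2*-7/2 - -8 = 1
For y: 5/2 = (6 + y2)/2, so y2 = 2*5/2 - 6 = -1
K = (1, -1)

(1, -1)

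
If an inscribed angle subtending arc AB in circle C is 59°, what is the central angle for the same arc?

By the inscribed angle theorem, the central angle is twice the inscribed angle.
Central angle = 2 × 59° = 118°

118°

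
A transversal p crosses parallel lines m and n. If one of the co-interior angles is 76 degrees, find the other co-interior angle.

Co-interior angles (same-side interior) formed by parallel lines and a transversal are supplementary (sum to 180 degrees).
The given angle is 76 degrees.
The co-interior angle = 180 - 76 = 104 degrees.

104 degrees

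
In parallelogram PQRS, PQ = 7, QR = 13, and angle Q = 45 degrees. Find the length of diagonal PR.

Using the law of cosines:
d^2 = 7^2 + 13^2 - 2(7)(13)cos(45 degrees)
d^2 = 49 + 169 - 182*sqrt(2)/2
d^2 = 218 - 91*sqrt(2)
d = sqrt(218 - 91*sqrt(2))

sqrt(218 - 91*sqrt(2))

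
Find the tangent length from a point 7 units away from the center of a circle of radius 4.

Let T be the point of tangency. Then CT ⊥ PT (radius ⊥ tangent).
In right triangle CTP: CP² = CT² + PT²
7² = 4² + PT²
PT² = 33, PT = sqrt(33)

sqrt(33)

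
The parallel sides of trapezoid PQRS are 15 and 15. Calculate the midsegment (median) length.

The midsegment of a trapezoid = (base1 + base2) / 2
midsegment = (15 + 15) / 2
midsegment = 30 / 2
midsegment = 15

15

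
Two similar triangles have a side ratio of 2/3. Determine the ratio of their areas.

The ratio of areas of similar triangles equals the square of the side ratio.
Side ratio = 2:3
Area ratio = (2/3)^2 = 4/9 = 4:9

4:9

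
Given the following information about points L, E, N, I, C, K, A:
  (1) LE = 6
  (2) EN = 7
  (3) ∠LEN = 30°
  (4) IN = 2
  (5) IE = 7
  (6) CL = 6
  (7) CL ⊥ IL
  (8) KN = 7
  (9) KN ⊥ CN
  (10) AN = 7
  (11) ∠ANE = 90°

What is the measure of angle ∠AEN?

Step 1: By the law of cosines on triangle ENA: EA² = 7² + 7² − 2·7·7·cos(90°) = 98, so EA = 7·√2.
Step 2: By the inverse law of cosines on triangle AEN: cos(∠AEN) = ((7·√2)² + 7² − 7²) / (2·7·√2·7) = 98/138.59 = 0.7071, so ∠AEN = 45°.

Therefore, the measure of angle ∠AEN = 45°.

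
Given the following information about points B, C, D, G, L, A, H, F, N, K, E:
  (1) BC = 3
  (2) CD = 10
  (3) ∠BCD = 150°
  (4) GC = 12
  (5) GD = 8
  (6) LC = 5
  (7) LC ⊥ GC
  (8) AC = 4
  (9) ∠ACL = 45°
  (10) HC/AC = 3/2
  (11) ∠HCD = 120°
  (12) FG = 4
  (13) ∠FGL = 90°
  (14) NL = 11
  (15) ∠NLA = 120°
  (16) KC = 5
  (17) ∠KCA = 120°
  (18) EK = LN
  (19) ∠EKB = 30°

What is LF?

Step 1: By the law of cosines on triangle LCG: LG² = 5² + 12² − 2·5·12·cos(90°) = 169, so LG = 13.
Step 2: By the law of cosines on triangle LGF: LF² = 13² + 4² − 2·13·4·cos(90°) = 185, so LF = √185.

Therefore, the length of LF = √185.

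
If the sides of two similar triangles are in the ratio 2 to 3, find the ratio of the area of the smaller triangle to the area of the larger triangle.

Area ratio = (side ratio)^2 = (2/3)^2 = 4:9.

4:9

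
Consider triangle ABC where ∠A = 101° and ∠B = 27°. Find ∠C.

By the triangle angle sum property, the three interior angles of any triangle add up to 180°.
We know angle A = 101° and angle B = 27°, so their sum is 128°.
Therefore angle C = 180° - 128° = 52°.

52 degrees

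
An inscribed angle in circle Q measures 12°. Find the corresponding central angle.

The inscribed angle theorem states that a central angle is always twice any inscribed angle that subtends the same arc.
Since the inscribed angle is 12°, the central angle = 2 × 12° = 24°.

24°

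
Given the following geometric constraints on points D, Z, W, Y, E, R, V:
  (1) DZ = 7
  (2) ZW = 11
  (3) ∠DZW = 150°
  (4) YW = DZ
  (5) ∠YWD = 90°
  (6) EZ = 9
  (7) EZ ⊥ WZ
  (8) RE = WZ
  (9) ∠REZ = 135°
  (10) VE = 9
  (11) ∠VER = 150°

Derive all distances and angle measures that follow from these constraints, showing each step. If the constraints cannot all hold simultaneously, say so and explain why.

The constraints are consistent.

From the given relations:
  YW = DZ = 7
  RE = WZ = 11

Step 1: From DZ = 7, ZW = 11, and ∠DZW = 150°, by the law of cosines:
  DW² = DZ² + ZW² - 2·DZ·ZW·cos(150°) = 49 + 121 + 133.4 = 303.4
  DW ≈ 17.42

Step 2: From ZE = 9, ER = 11, and ∠ZER = 135°, by the law of cosines:
  ZR² = ZE² + ER² - 2·ZE·ER·cos(135°) = 81 + 121 + 140 = 342
  ZR ≈ 18.49

Step 3: From WZ = 11, ZE = 9, and ∠WZE = 90°, by the law of cosines:
  WE² = WZ² + ZE² - 2·WZ·ZE·cos(90°) = 121 + 81 - 0 = 202
  WE ≈ 14.21

Step 4: From RE = 11, EV = 9, and ∠REV = 150°, by the law of cosines:
  RV² = RE² + EV² - 2·RE·EV·cos(150°) = 121 + 81 + 171.5 = 373.5
  RV ≈ 19.33

Step 5: From DW = 17.42, WY = 7, and ∠DWY = 90°, by the law of cosines:
  DY² = DW² + WY² - 2·DW·WY·cos(90°) = 303.4 + 49 - 0 = 352.4
  DY ≈ 18.77

Step 6: From DW = 17.42, DZ = 7, WZ = 11, by the inverse law of cosines:
  cos(∠WDZ) = (DW² + DZ² - WZ²) / (2·DW·DZ)
  ∠WDZ = 18.41°

Step 7: From ZE = 9, ZR = 18.49, ER = 11, by the inverse law of cosines:
  cos(∠EZR) = (ZE² + ZR² - ER²) / (2·ZE·ZR)
  ∠EZR = 24.87°

Step 8: From WD = 17.42, WZ = 11, DZ = 7, by the inverse law of cosines:
  cos(∠DWZ) = (WD² + WZ² - DZ²) / (2·WD·WZ)
  ∠DWZ = 11.59°

Step 9: From WE = 14.21, WZ = 11, EZ = 9, by the inverse law of cosines:
  cos(∠EWZ) = (WE² + WZ² - EZ²) / (2·WE·WZ)
  ∠EWZ = 39.29°

Step 10: From EW = 14.21, EZ = 9, WZ = 11, by the inverse law of cosines:
  cos(∠WEZ) = (EW² + EZ² - WZ²) / (2·EW·EZ)
  ∠WEZ = 50.71°

Step 11: From RE = 11, RV = 19.33, EV = 9, by the inverse law of cosines:
  cos(∠ERV) = (RE² + RV² - EV²) / (2·RE·RV)
  ∠ERV = 13.47°

Step 12: From RE = 11, RZ = 18.49, EZ = 9, by the inverse law of cosines:
  cos(∠ERZ) = (RE² + RZ² - EZ²) / (2·RE·RZ)
  ∠ERZ = 20.13°

Step 13: From VE = 9, VR = 19.33, ER = 11, by the inverse law of cosines:
  cos(∠EVR) = (VE² + VR² - ER²) / (2·VE·VR)
  ∠EVR = 16.53°

Step 14: From DW = 17.42, DY = 18.77, WY = 7, by the inverse law of cosines:
  cos(∠WDY) = (DW² + DY² - WY²) / (2·DW·DY)
  ∠WDY = 21.89°

Step 15: From YD = 18.77, YW = 7, DW = 17.42, by the inverse law of cosines:
  cos(∠DYW) = (YD² + YW² - DW²) / (2·YD·YW)
  ∠DYW = 68.11°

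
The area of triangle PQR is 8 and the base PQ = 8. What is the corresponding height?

Area = (1/2) * base * height
height = 2 * Area / base
height = 2 * 8 / 8
height = 16 / 8
height = 2

2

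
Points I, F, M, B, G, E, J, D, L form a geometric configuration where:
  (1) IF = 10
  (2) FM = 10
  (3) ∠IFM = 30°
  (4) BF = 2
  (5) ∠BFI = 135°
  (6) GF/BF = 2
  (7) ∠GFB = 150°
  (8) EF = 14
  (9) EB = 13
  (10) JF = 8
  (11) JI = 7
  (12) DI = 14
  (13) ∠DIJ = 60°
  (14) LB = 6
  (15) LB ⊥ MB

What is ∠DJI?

Step 1: By the law of cosines on triangle JID: JD² = 7² + 14² − 2·7·14·cos(60°) = 147, so JD = 7·√3.
Step 2: By the inverse law of cosines on triangle DJI: cos(∠DJI) = ((7·√3)² + 7² − 14²) / (2·7·√3·7) = 0/169.74 = 0, so ∠DJI = 90°.

Therefore, the measure of angle ∠DJI = 90°.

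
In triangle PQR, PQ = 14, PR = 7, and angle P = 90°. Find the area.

When two sides and the included angle are known, the area formula is (1/2)ab sin(C).
The height from one side to the opposite vertex is 7 sin(90°) = 7.
Area = (1/2) * 14 * 7 = 49.

49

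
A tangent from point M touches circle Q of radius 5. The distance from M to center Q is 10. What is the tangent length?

Let T be the point of tangency. Then QT ⊥ MT (radius ⊥ tangent).
In right triangle QTM: QM² = QT² + MT²
10² = 5² + MT²
MT² = 75, MT = 5*sqrt(3)

5*sqrt(3)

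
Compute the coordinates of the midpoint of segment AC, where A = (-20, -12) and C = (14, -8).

The midpoint is the point halfway along the segment.
Move half the horizontal distance: -20 + (14 - -20)/2 = -20 + 34/2 = -3
Move half the vertical distance: -12 + (-8 - -12)/2 = -12 + 4/2 = -10
Midpoint = (-3, -10)

(-3, -10)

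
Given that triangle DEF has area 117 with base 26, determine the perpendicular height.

Rearranging the area formula Area = (1/2) * base * height:
height = 2 * Area / base = 2 * 117 / 26 = 9.

9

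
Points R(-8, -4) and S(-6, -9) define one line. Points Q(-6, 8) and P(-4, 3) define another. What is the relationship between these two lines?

Slope of line 1: m1 = (-9 - -4)/(-6 - -8) = -5/2 = -5/2
Slope of line 2: m2 = (3 - 8)/(-4 - -6) = -5/2 = -5/2
Two lines are parallel if and only if they have equal slopes (or both are vertical).
Here m1 = m2 = -5/2, confirming the lines are parallel.

Parallel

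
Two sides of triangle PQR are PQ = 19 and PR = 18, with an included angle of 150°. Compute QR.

Law of cosines: QR^2 = 19^2 + 18^2 - 2(19)(18)cos(150°) = 342*sqrt(3) + 685, so QR = sqrt(342*sqrt(3) + 685).

sqrt(342*sqrt(3) + 685)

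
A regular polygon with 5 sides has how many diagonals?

Total line segments between 5 vertices = C(5,2) = 10.
Subtract the 5 sides: 10 - 5 = 5 diagonals.

5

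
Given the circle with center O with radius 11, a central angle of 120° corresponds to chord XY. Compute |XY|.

Chord length = 2r sin(θ/2)
= 2 × 11 × sin(120°/2)
= 2 × 11 × sin(60°)
= 11*sqrt(3)

11*sqrt(3)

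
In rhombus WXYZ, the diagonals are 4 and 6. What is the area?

Area = (4 * 6) / 2 = 24 / 2 = 12

12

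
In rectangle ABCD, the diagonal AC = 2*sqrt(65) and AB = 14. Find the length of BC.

The diagonal of a rectangle forms a right triangle with the two sides.
Rearranging the Pythagorean theorem: missing side = sqrt(d^2 - known^2).
= sqrt(260 - 196) = sqrt(64) = 8.

8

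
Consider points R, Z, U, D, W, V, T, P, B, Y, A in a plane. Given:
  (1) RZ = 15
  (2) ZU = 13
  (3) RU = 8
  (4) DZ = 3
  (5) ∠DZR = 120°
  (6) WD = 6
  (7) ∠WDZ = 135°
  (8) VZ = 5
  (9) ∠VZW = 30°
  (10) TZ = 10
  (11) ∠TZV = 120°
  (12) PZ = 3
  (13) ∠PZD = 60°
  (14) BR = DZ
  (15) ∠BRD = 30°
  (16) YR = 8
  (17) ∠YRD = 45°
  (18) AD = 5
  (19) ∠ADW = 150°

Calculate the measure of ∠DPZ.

Step 1: By the law of cosines on triangle PZD: PD² = 3² + 3² − 2·3·3·cos(60°) = 9, so PD = 3.
Step 2: By the inverse law of cosines on triangle DPZ: cos(∠DPZ) = (3² + 3² − 3²) / (2·3·3) = 9/18 = 0.5, so ∠DPZ = 60°.

Therefore, the measure of angle ∠DPZ = 60°.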